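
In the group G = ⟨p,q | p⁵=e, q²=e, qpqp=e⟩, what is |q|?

Compute successive powers until reaching e:
  q¹ = q, q² = e.
The smallest positive k with qᵏ = e is 2.

Answer: 2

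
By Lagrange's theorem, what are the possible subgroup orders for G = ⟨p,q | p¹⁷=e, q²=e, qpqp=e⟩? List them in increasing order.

|G| = 34 = 2 · 17. By Lagrange's theorem the order of any subgroup divides 34; the divisors of 34 are 1, 2, 17, 34.

Answer: 1, 2, 17, 34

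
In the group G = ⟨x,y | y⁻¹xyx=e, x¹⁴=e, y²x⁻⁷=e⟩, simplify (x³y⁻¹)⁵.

Compute successive powers of (x³y⁻¹), reducing at each step:
  (x³y⁻¹)²: (x³y⁻¹) · x³ = y⁻¹;   (y⁻¹) · y⁻¹ = x⁷
  (x³y⁻¹)³: (x⁷) · x³ = x¹⁰;   (x¹⁰) · y⁻¹ = x³y
  (x³y⁻¹)⁴: (x³y) · x³ = y;   y · y⁻¹ = e
  (x³y⁻¹)⁵: e · x³ = x³;   (x³) · y⁻¹ = x³y⁻¹

Answer: x³y⁻¹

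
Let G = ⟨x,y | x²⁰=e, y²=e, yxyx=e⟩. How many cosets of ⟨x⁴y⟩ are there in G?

First find ord(x⁴y) by computing successive powers:
  (x⁴y)¹ = x⁴y, (x⁴y)² = e.
So |⟨x⁴y⟩| = ord(x⁴y) = 2. With |G| = 40, by Lagrange [G : ⟨x⁴y⟩] = 40/2 = 20.

Answer: 20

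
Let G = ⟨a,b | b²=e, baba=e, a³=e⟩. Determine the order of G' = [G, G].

G' = [G, G] is generated by all commutators. The generator-pair commutators are: [a, b] = a².
The subgroup they normally generate is {e, a, a²}, of order 3.
Check: |G/G'| = 6/3 = 2 is the order of the abelianisation.

Answer: 3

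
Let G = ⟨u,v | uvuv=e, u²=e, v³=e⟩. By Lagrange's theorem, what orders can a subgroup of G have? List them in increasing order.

|G| = 6 = 2 · 3. By Lagrange's theorem the order of any subgroup divides 6; the divisors of 6 are 1, 2, 3, 6.

Answer: 1, 2, 3, 6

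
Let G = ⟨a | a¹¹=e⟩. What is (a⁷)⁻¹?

The order of (a⁷) is 11 (smallest k with (a⁷)ᵏ = e), so (a⁷)⁻¹ = (a⁷)¹⁰ = a⁴.
Check: (a⁷) · (a⁴) → (a⁷) · a⁴ = e, giving e as required.

Answer: a⁴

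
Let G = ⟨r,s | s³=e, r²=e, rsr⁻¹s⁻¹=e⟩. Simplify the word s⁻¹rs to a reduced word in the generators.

Multiply left to right, reducing at each step:
  (s²) · r = rs²
  (rs²) · s = r

Answer: r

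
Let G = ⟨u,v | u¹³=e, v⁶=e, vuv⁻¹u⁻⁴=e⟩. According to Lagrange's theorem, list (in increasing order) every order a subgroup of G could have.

|G| = 78 = 2 · 3 · 13. By Lagrange's theorem the order of any subgroup divides 78; the divisors of 78 are 1, 2, 3, 6, 13, 26, 39, 78.

Answer: 1, 2, 3, 6, 13, 26, 39, 78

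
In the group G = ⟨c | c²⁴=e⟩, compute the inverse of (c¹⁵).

The order of (c¹⁵) is 8 (smallest k with (c¹⁵)ᵏ = e), so (c¹⁵)⁻¹ = (c¹⁵)⁷ = c⁹.
Check: (c¹⁵) · (c⁹) → (c¹⁵) · c⁹ = e, giving e as required.

Answer: c⁹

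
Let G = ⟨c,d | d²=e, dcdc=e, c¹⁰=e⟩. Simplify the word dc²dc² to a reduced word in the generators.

Multiply left to right, reducing at each step:
  d · c² = c⁸d
  (c⁸d) · d = c⁸
  (c⁸) · c² = e

Answer: e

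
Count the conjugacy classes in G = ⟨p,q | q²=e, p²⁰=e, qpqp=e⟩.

The conjugacy classes (representative and size) are:
  [e] (size 1), [p] (size 2), [p¹⁸] (size 2), [p³] (size 2), [p⁴] (size 2), [p¹⁵] (size 2), [p¹⁴] (size 2), [p⁷] (size 2), [p¹²] (size 2), [p¹¹] (size 2), [p¹⁰] (size 1), [p¹⁸q] (size 10), [p⁵q] (size 10).
Class equation: 1 + 2 + 2 + 2 + 2 + 2 + 2 + 2 + 2 + 2 + 1 + 10 + 10 = 40 = |G|. So G has 13 conjugacy classes.

Answer: 13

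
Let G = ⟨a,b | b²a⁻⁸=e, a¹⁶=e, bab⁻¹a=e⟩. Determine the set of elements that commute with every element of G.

An element z ∈ Z(G) iff z commutes with every generator.
For example a⁸ is central: (a⁸)·a = a⁹ = a·(a⁸); (a⁸)·b = b⁻¹ = b·(a⁸).
Whereas a ∉ Z(G) since a·b = ab ≠ a⁷b⁻¹ = b·a.
Checking each of the 32 elements this way gives Z(G) = {e, a⁸}, of order 2.

Answer: {e, a⁸}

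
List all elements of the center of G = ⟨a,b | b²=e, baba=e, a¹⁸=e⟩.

An element z ∈ Z(G) iff z commutes with every generator.
For example a⁹ is central: (a⁹)·a = a¹⁰ = a·(a⁹); (a⁹)·b = a⁹b = b·(a⁹).
Whereas a ∉ Z(G) since a·b = ab ≠ a¹⁷b = b·a.
Checking each of the 36 elements this way gives Z(G) = {e, a⁹}, of order 2.

Answer: {e, a⁹}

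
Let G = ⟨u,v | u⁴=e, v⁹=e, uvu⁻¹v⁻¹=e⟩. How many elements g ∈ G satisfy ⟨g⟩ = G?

G is cyclic of order 36. An element generates G iff its order is 36, and a cyclic group of order 36 has exactly φ(36) = 12 such elements.

Answer: 12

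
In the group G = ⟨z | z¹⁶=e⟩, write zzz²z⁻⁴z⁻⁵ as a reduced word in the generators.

Multiply left to right, reducing at each step:
  z · z = z²
  (z²) · z² = z⁴
  (z⁴) · z⁻⁴ = e
  e · z⁻⁵ = z¹¹

Answer: z¹¹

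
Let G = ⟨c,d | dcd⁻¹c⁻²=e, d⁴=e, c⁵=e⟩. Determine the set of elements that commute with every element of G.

An element z ∈ Z(G) iff z commutes with every generator.
For example e is central: e·c = c = c·e; e·d = d = d·e.
Whereas c ∉ Z(G) since c·d = cd ≠ c²d = d·c.
Checking each of the 20 elements this way gives Z(G) = {e}, of order 1.

Answer: {e}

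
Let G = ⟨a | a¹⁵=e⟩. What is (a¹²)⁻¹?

The order of (a¹²) is 5 (smallest k with (a¹²)ᵏ = e), so (a¹²)⁻¹ = (a¹²)⁴ = a³.
Check: (a¹²) · (a³) → (a¹²) · a³ = e, giving e as required.

Answer: a³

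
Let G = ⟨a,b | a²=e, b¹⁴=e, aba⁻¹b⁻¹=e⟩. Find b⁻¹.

The order of b is 14 (smallest k with bᵏ = e), so b⁻¹ = b¹³ = b¹³.
Check: b · (b¹³) → b · b¹³ = e, giving e as required.

Answer: b¹³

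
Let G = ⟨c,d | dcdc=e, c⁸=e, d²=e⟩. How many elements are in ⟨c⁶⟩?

|⟨c⁶⟩| equals the order of c⁶. Compute successive powers until reaching e:
  (c⁶)¹ = c⁶, (c⁶)² = c⁴, (c⁶)³ = c², (c⁶)⁴ = e.
The smallest positive k with (c⁶)ᵏ = e is 4, so |⟨c⁶⟩| = 4.

Answer: 4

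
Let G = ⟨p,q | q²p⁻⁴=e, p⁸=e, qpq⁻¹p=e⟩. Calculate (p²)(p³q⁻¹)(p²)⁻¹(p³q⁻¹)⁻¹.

[(p²), (p³q⁻¹)] = (p²)·(p³q⁻¹)·(p²)⁻¹·(p³q⁻¹)⁻¹.
  (p²) · (p³q⁻¹) = pq
  (pq) · (p⁶) = p³q
  (p³q) · (p³q) = p⁴

Answer: p⁴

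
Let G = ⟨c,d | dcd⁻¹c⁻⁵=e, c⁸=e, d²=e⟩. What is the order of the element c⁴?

Compute successive powers until reaching e:
  (c⁴)¹ = c⁴, (c⁴)² = e.
The smallest positive k with (c⁴)ᵏ = e is 2.

Answer: 2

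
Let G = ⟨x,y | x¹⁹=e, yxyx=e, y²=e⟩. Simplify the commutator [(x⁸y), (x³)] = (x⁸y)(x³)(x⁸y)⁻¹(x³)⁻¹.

[(x⁸y), (x³)] = (x⁸y)·(x³)·(x⁸y)⁻¹·(x³)⁻¹.
  (x⁸y) · (x³) = x⁵y
  (x⁵y) · (x⁸y) = x¹⁶
  (x¹⁶) · (x¹⁶) = x¹³

Answer: x¹³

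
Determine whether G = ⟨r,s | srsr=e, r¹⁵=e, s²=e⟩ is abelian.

r·s = rs but s·r = r¹⁴s, so r·s ≠ s·r and G is not abelian.

Answer: No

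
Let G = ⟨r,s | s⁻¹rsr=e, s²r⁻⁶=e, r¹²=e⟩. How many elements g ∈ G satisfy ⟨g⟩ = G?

⟨g⟩ = G would require ord(g) = |G| = 24, but the maximum element order in G is 12 < 24. So G is not cyclic and no single element generates it: the count is 0.

Answer: 0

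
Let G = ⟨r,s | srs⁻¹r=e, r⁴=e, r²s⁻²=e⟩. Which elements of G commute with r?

⟨r⟩ ⊆ C_G(r) since powers of r commute with r; so |C_G(r)| ≥ |⟨r⟩| = 4.
By orbit–stabilizer, |C_G(r)| = |G| / |conj. class of r| = 8 / 2 = 4.
The 4 elements commuting with r are {e, r, r², r³}.

Answer: {e, r, r², r³}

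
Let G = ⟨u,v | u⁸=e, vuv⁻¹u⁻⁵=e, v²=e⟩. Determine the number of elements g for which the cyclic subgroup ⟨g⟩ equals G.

⟨g⟩ = G would require ord(g) = |G| = 16, but the maximum element order in G is 8 < 16. So G is not cyclic and no single element generates it: the count is 0.

Answer: 0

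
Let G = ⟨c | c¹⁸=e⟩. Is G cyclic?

|G| = 18. The element c has order 18 (its powers give 18 distinct elements), so ⟨c⟩ = G and G is cyclic.

Answer: Yes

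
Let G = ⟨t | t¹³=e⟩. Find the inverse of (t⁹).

The order of (t⁹) is 13 (smallest k with (t⁹)ᵏ = e), so (t⁹)⁻¹ = (t⁹)¹² = t⁴.
Check: (t⁹) · (t⁴) → (t⁹) · t⁴ = e, giving e as required.

Answer: t⁴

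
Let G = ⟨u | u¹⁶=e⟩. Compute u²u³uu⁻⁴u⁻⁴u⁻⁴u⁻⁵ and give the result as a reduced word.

Multiply left to right, reducing at each step:
  (u²) · u³ = u⁵
  (u⁵) · u = u⁶
  (u⁶) · u⁻⁴ = u²
  (u²) · u⁻⁴ = u¹⁴
  (u¹⁴) · u⁻⁴ = u¹⁰
  (u¹⁰) · u⁻⁵ = u⁵

Answer: u⁵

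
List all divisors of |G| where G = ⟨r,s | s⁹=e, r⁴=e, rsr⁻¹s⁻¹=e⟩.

|G| = 36 = 2² · 3². By Lagrange's theorem the order of any subgroup divides 36; the divisors of 36 are 1, 2, 3, 4, 6, 9, 12, 18, 36.

Answer: 1, 2, 3, 4, 6, 9, 12, 18, 36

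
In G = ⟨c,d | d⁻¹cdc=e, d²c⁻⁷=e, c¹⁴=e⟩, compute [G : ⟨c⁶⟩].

First find ord(c⁶) by computing successive powers:
  (c⁶)¹ = c⁶, (c⁶)² = c¹², (c⁶)³ = c⁴, (c⁶)⁴ = c¹⁰, (c⁶)⁵ = c², (c⁶)⁶ = c⁸, (c⁶)⁷ = e.
So |⟨c⁶⟩| = ord(c⁶) = 7. With |G| = 28, by Lagrange [G : ⟨c⁶⟩] = 28/7 = 4.

Answer: 4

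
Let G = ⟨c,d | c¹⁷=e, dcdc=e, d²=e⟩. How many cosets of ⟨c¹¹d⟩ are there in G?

First find ord(c¹¹d) by computing successive powers:
  (c¹¹d)¹ = c¹¹d, (c¹¹d)² = e.
So |⟨c¹¹d⟩| = ord(c¹¹d) = 2. With |G| = 34, by Lagrange [G : ⟨c¹¹d⟩] = 34/2 = 17.

Answer: 17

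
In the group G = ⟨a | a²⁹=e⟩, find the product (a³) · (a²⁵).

Compute (a³) · (a²⁵) by multiplying left to right and reducing via the relations at each step:
  (a³) · a²⁵ = a²⁸

Answer: a²⁸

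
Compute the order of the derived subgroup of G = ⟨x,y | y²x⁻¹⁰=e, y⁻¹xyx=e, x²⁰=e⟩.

G' = [G, G] is generated by all commutators. The generator-pair commutators are: [x, y] = x².
The subgroup they normally generate is {e, x², x⁴, x⁶, x⁸, x¹⁰, x¹², x¹⁴, x¹⁶, x¹⁸}, of order 10.
Check: |G/G'| = 40/10 = 4 is the order of the abelianisation.

Answer: 10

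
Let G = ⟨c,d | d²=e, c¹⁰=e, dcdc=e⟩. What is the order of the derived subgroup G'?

G' = [G, G] is generated by all commutators. The generator-pair commutators are: [c, d] = c².
The subgroup they normally generate is {e, c², c⁴, c⁶, c⁸}, of order 5.
Check: |G/G'| = 20/5 = 4 is the order of the abelianisation.

Answer: 5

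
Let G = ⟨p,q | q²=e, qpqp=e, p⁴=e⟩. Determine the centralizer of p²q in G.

⟨p²q⟩ ⊆ C_G(p²q) since powers of p²q commute with p²q; so |C_G(p²q)| ≥ |⟨p²q⟩| = 2.
By orbit–stabilizer, |C_G(p²q)| = |G| / |conj. class of p²q| = 8 / 2 = 4.
The 4 elements commuting with p²q are {e, p², q, p²q}.

Answer: {e, p², q, p²q}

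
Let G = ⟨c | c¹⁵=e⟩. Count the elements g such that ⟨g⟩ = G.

G is cyclic of order 15. An element generates G iff its order is 15, and a cyclic group of order 15 has exactly φ(15) = 8 such elements.

Answer: 8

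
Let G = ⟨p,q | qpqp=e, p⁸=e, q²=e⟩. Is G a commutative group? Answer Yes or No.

p·q = pq but q·p = p⁷q, so p·q ≠ q·p and G is not abelian.

Answer: No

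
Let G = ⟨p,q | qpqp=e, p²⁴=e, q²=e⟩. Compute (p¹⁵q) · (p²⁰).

Compute (p¹⁵q) · (p²⁰) by multiplying left to right and reducing via the relations at each step:
  (p¹⁵q) · p²⁰ = p¹⁹q

Answer: p¹⁹q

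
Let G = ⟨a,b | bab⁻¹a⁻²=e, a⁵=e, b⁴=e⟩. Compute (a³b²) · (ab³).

Compute (a³b²) · (ab³) by multiplying left to right and reducing via the relations at each step:
  (a³b²) · a = a²b²
  (a²b²) · b³ = a²b

Answer: a²b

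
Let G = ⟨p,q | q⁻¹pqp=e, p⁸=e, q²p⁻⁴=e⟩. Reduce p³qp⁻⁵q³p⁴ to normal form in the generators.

Multiply left to right, reducing at each step:
  (p³) · q = p³q
  (p³q) · p⁻⁵ = q
  q · q³ = e
  e · p⁴ = p⁴

Answer: p⁴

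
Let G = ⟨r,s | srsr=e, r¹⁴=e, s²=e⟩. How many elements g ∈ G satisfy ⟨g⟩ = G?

⟨g⟩ = G would require ord(g) = |G| = 28, but the maximum element order in G is 14 < 28. So G is not cyclic and no single element generates it: the count is 0.

Answer: 0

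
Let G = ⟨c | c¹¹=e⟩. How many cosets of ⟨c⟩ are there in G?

First find ord(c) by computing successive powers:
  c¹ = c, c² = c², c³ = c³, c⁴ = c⁴, c⁵ = c⁵, c⁶ = c⁶, c⁷ = c⁷, c⁸ = c⁸, c⁹ = c⁹, c¹⁰ = c¹⁰, c¹¹ = e.
So |⟨c⟩| = ord(c) = 11. With |G| = 11, by Lagrange [G : ⟨c⟩] = 11/11 = 1.

Answer: 1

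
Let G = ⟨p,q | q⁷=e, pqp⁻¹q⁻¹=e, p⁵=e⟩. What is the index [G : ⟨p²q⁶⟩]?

First find ord(p²q⁶) by computing successive powers:
  (p²q⁶)¹ = p²q⁶, (p²q⁶)² = p⁴q⁵, (p²q⁶)³ = pq⁴, (p²q⁶)⁴ = p³q³, (p²q⁶)⁵ = q², (p²q⁶)⁶ = p²q, (p²q⁶)⁷ = p⁴, (p²q⁶)⁸ = pq⁶, (p²q⁶)⁹ = p³q⁵, (p²q⁶)¹⁰ = q⁴, (p²q⁶)¹¹ = p²q³, (p²q⁶)¹² = p⁴q², (p²q⁶)¹³ = pq, (p²q⁶)¹⁴ = p³, (p²q⁶)¹⁵ = q⁶, (p²q⁶)¹⁶ = p²q⁵, (p²q⁶)¹⁷ = p⁴q⁴, (p²q⁶)¹⁸ = pq³, (p²q⁶)¹⁹ = p³q², (p²q⁶)²⁰ = q, (p²q⁶)²¹ = p², (p²q⁶)²² = p⁴q⁶, (p²q⁶)²³ = pq⁵, (p²q⁶)²⁴ = p³q⁴, (p²q⁶)²⁵ = q³, (p²q⁶)²⁶ = p²q², (p²q⁶)²⁷ = p⁴q, (p²q⁶)²⁸ = p, (p²q⁶)²⁹ = p³q⁶, (p²q⁶)³⁰ = q⁵, (p²q⁶)³¹ = p²q⁴, (p²q⁶)³² = p⁴q³, (p²q⁶)³³ = pq², (p²q⁶)³⁴ = p³q, (p²q⁶)³⁵ = e.
So |⟨p²q⁶⟩| = ord(p²q⁶) = 35. With |G| = 35, by Lagrange [G : ⟨p²q⁶⟩] = 35/35 = 1.

Answer: 1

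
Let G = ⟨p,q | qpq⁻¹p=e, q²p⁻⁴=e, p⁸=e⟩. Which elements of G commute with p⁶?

⟨p⁶⟩ ⊆ C_G(p⁶) since powers of p⁶ commute with p⁶; so |C_G(p⁶)| ≥ |⟨p⁶⟩| = 4.
By orbit–stabilizer, |C_G(p⁶)| = |G| / |conj. class of p⁶| = 16 / 2 = 8.
The 8 elements commuting with p⁶ are {e, p, p², p³, p⁴, p⁵, p⁶, p⁷}.

Answer: {e, p, p², p³, p⁴, p⁵, p⁶, p⁷}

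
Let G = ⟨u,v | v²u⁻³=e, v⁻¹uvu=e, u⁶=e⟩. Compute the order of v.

Compute successive powers until reaching e:
  v¹ = v, v² = u³, v³ = v⁻¹, v⁴ = e.
The smallest positive k with vᵏ = e is 4.

Answer: 4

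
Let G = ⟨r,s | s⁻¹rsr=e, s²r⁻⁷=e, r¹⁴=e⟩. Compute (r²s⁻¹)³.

Compute successive powers of (r²s⁻¹), reducing at each step:
  (r²s⁻¹)²: (r²s⁻¹) · r² = s⁻¹;   (s⁻¹) · s⁻¹ = r⁷
  (r²s⁻¹)³: (r⁷) · r² = r⁹;   (r⁹) · s⁻¹ = r²s

Answer: r²s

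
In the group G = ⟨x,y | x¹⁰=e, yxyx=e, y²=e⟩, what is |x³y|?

Compute successive powers until reaching e:
  (x³y)¹ = x³y, (x³y)² = e.
The smallest positive k with (x³y)ᵏ = e is 2.

Answer: 2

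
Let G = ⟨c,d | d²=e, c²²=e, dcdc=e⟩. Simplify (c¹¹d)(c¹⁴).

Compute (c¹¹d) · (c¹⁴) by multiplying left to right and reducing via the relations at each step:
  (c¹¹d) · c¹⁴ = c¹⁹d

Answer: c¹⁹d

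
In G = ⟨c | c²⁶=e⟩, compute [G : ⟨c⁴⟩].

First find ord(c⁴) by computing successive powers:
  (c⁴)¹ = c⁴, (c⁴)² = c⁸, (c⁴)³ = c¹², (c⁴)⁴ = c¹⁶, (c⁴)⁵ = c²⁰, (c⁴)⁶ = c²⁴, (c⁴)⁷ = c², (c⁴)⁸ = c⁶, (c⁴)⁹ = c¹⁰, (c⁴)¹⁰ = c¹⁴, (c⁴)¹¹ = c¹⁸, (c⁴)¹² = c²², (c⁴)¹³ = e.
So |⟨c⁴⟩| = ord(c⁴) = 13. With |G| = 26, by Lagrange [G : ⟨c⁴⟩] = 26/13 = 2.

Answer: 2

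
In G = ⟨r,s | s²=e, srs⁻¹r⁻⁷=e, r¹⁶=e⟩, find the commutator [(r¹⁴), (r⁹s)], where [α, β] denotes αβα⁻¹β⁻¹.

[(r¹⁴), (r⁹s)] = (r¹⁴)·(r⁹s)·(r¹⁴)⁻¹·(r⁹s)⁻¹.
  (r¹⁴) · (r⁹s) = r⁷s
  (r⁷s) · (r²) = r⁵s
  (r⁵s) · (rs) = r¹²

Answer: r¹²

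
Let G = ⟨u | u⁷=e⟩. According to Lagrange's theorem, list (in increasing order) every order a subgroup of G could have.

|G| = 7 = 7. By Lagrange's theorem the order of any subgroup divides 7; the divisors of 7 are 1, 7.

Answer: 1, 7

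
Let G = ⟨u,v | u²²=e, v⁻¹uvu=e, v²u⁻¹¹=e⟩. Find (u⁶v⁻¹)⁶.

Compute successive powers of (u⁶v⁻¹), reducing at each step:
  (u⁶v⁻¹)²: (u⁶v⁻¹) · u⁶ = v⁻¹;   (v⁻¹) · v⁻¹ = u¹¹
  (u⁶v⁻¹)³: (u¹¹) · u⁶ = u¹⁷;   (u¹⁷) · v⁻¹ = u⁶v
  (u⁶v⁻¹)⁴: (u⁶v) · u⁶ = v;   v · v⁻¹ = e
  (u⁶v⁻¹)⁵: e · u⁶ = u⁶;   (u⁶) · v⁻¹ = u⁶v⁻¹
  (u⁶v⁻¹)⁶: (u⁶v⁻¹) · u⁶ = v⁻¹;   (v⁻¹) · v⁻¹ = u¹¹

Answer: u¹¹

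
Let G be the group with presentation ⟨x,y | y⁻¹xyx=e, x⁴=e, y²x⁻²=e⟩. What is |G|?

Enumerate words in the generators, reducing via the relations: the distinct elements are
  {e, x, y, xy, x², x³, y⁻¹, xy⁻¹}.
No further products give new elements, so |G| = 8.

Answer: 8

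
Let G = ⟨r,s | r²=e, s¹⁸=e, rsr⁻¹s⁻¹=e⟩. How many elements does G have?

Enumerate words in the generators, reducing via the relations: the distinct elements are
  {e, r, s, rs, s², s³, s⁴, s⁵, s⁶, s⁷, s⁸, s⁹, rs², rs³, rs⁴, rs⁵, rs⁶, rs⁷, rs⁸, rs⁹, s¹², s¹³, s¹¹, s¹⁰, s¹⁴, s¹⁵, s¹⁶, s¹⁷, rs¹², rs¹³, rs¹¹, rs¹⁰, rs¹⁴, rs¹⁵, rs¹⁶, rs¹⁷}.
No further products give new elements, so |G| = 36.

Answer: 36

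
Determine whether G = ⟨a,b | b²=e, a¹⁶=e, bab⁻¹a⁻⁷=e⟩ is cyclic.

Every cyclic group is abelian. But a·b = ab while b·a = a⁷b, so a·b ≠ b·a and G is not abelian. Hence G is not cyclic.

Answer: No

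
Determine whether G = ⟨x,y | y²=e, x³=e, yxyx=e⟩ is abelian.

x·y = xy but y·x = x²y, so x·y ≠ y·x and G is not abelian.

Answer: No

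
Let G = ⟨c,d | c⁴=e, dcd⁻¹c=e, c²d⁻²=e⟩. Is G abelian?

c·d = cd but d·c = cd⁻¹, so c·d ≠ d·c and G is not abelian.

Answer: No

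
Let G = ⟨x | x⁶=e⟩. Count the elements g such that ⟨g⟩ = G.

G is cyclic of order 6. An element generates G iff its order is 6, and a cyclic group of order 6 has exactly φ(6) = 2 such elements.

Answer: 2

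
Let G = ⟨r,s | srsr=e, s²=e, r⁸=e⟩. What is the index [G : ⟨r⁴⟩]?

First find ord(r⁴) by computing successive powers:
  (r⁴)¹ = r⁴, (r⁴)² = e.
So |⟨r⁴⟩| = ord(r⁴) = 2. With |G| = 16, by Lagrange [G : ⟨r⁴⟩] = 16/2 = 8.

Answer: 8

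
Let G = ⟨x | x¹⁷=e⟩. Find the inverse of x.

The order of x is 17 (smallest k with xᵏ = e), so x⁻¹ = x¹⁶ = x¹⁶.
Check: x · (x¹⁶) → x · x¹⁶ = e, giving e as required.

Answer: x¹⁶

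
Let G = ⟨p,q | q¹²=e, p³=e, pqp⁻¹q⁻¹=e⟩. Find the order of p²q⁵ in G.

Compute successive powers until reaching e:
  (p²q⁵)¹ = p²q⁵, (p²q⁵)² = pq¹⁰, (p²q⁵)³ = q³, (p²q⁵)⁴ = p²q⁸, (p²q⁵)⁵ = pq, (p²q⁵)⁶ = q⁶, (p²q⁵)⁷ = p²q¹¹, (p²q⁵)⁸ = pq⁴, (p²q⁵)⁹ = q⁹, (p²q⁵)¹⁰ = p²q², (p²q⁵)¹¹ = pq⁷, (p²q⁵)¹² = e.
The smallest positive k with (p²q⁵)ᵏ = e is 12.

Answer: 12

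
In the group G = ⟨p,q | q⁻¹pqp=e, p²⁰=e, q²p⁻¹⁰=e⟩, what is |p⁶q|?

Compute successive powers until reaching e:
  (p⁶q)¹ = p⁶q, (p⁶q)² = p¹⁰, (p⁶q)³ = p⁶q⁻¹, (p⁶q)⁴ = e.
The smallest positive k with (p⁶q)ᵏ = e is 4.

Answer: 4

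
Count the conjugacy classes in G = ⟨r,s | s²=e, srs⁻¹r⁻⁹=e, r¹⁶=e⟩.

The conjugacy classes (representative and size) are:
  [e] (size 1), [r⁹] (size 2), [r²] (size 1), [r³] (size 2), [r⁴] (size 1), [r¹³] (size 2), [r⁶] (size 1), [r¹⁵] (size 2), [r⁸] (size 1), [r¹⁰] (size 1), [r¹²] (size 1), [r¹⁴] (size 1), [s] (size 2), [rs] (size 2), [r²s] (size 2), [r¹¹s] (size 2), [r⁴s] (size 2), [r¹³s] (size 2), [r¹⁴s] (size 2), [r¹⁵s] (size 2).
Class equation: 1 + 2 + 1 + 2 + 1 + 2 + 1 + 2 + 1 + 1 + 1 + 1 + 2 + 2 + 2 + 2 + 2 + 2 + 2 + 2 = 32 = |G|. So G has 20 conjugacy classes.

Answer: 20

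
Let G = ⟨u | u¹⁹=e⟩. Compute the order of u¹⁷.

Compute successive powers until reaching e:
  (u¹⁷)¹ = u¹⁷, (u¹⁷)² = u¹⁵, (u¹⁷)³ = u¹³, (u¹⁷)⁴ = u¹¹, (u¹⁷)⁵ = u⁹, (u¹⁷)⁶ = u⁷, (u¹⁷)⁷ = u⁵, (u¹⁷)⁸ = u³, (u¹⁷)⁹ = u, (u¹⁷)¹⁰ = u¹⁸, (u¹⁷)¹¹ = u¹⁶, (u¹⁷)¹² = u¹⁴, (u¹⁷)¹³ = u¹², (u¹⁷)¹⁴ = u¹⁰, (u¹⁷)¹⁵ = u⁸, (u¹⁷)¹⁶ = u⁶, (u¹⁷)¹⁷ = u⁴, (u¹⁷)¹⁸ = u², (u¹⁷)¹⁹ = e.
The smallest positive k with (u¹⁷)ᵏ = e is 19.

Answer: 19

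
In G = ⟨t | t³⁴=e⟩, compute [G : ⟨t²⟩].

First find ord(t²) by computing successive powers:
  (t²)¹ = t², (t²)² = t⁴, (t²)³ = t⁶, (t²)⁴ = t⁸, (t²)⁵ = t¹⁰, (t²)⁶ = t¹², (t²)⁷ = t¹⁴, (t²)⁸ = t¹⁶, (t²)⁹ = t¹⁸, (t²)¹⁰ = t²⁰, (t²)¹¹ = t²², (t²)¹² = t²⁴, (t²)¹³ = t²⁶, (t²)¹⁴ = t²⁸, (t²)¹⁵ = t³⁰, (t²)¹⁶ = t³², (t²)¹⁷ = e.
So |⟨t²⟩| = ord(t²) = 17. With |G| = 34, by Lagrange [G : ⟨t²⟩] = 34/17 = 2.

Answer: 2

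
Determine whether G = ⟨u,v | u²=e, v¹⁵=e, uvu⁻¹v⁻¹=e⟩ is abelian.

Each pair of generators commutes: u·v = uv = v·u. Since the generators pairwise commute, every element of G commutes with every other, so G is abelian.

Answer: Yes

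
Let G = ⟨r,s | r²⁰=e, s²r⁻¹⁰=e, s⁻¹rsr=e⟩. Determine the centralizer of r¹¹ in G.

⟨r¹¹⟩ ⊆ C_G(r¹¹) since powers of r¹¹ commute with r¹¹; so |C_G(r¹¹)| ≥ |⟨r¹¹⟩| = 20.
By orbit–stabilizer, |C_G(r¹¹)| = |G| / |conj. class of r¹¹| = 40 / 2 = 20.
The 20 elements commuting with r¹¹ are {e, r, r², r³, r⁴, r⁵, r⁶, r⁷, r⁸, r⁹, r¹⁰, r¹¹, r¹², r¹³, r¹⁴, r¹⁵, r¹⁶, r¹⁷, r¹⁸, r¹⁹}.

Answer: {e, r, r², r³, r⁴, r⁵, r⁶, r⁷, r⁸, r⁹, r¹⁰, r¹¹, r¹², r¹³, r¹⁴, r¹⁵, r¹⁶, r¹⁷, r¹⁸, r¹⁹}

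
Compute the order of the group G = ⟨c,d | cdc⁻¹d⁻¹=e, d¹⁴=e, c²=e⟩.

Enumerate words in the generators, reducing via the relations: the distinct elements are
  {c, d, e, cd, d², d³, d⁴, d⁵, d⁶, d⁷, d⁸, d⁹, cd², cd³, cd⁴, cd⁵, cd⁶, cd⁷, cd⁸, cd⁹, d¹², d¹³, d¹¹, d¹⁰, cd¹², cd¹³, cd¹¹, cd¹⁰}.
No further products give new elements, so |G| = 28.

Answer: 28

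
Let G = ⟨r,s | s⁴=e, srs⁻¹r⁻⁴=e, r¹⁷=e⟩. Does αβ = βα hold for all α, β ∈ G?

r·s = rs but s·r = r⁴s, so r·s ≠ s·r and G is not abelian.

Answer: No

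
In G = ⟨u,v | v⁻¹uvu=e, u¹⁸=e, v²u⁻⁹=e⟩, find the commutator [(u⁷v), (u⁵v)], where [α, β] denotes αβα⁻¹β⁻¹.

[(u⁷v), (u⁵v)] = (u⁷v)·(u⁵v)·(u⁷v)⁻¹·(u⁵v)⁻¹.
  (u⁷v) · (u⁵v) = u¹¹
  (u¹¹) · (u⁷v⁻¹) = v⁻¹
  (v⁻¹) · (u⁵v⁻¹) = u⁴

Answer: u⁴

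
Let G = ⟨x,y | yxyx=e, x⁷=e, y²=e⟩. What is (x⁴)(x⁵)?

Compute (x⁴) · (x⁵) by multiplying left to right and reducing via the relations at each step:
  (x⁴) · x⁵ = x²

Answer: x²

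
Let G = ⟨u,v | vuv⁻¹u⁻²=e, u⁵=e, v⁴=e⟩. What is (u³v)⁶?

Compute successive powers of (u³v), reducing at each step:
  (u³v)²: (u³v) · u³ = u⁴v;   (u⁴v) · v = u⁴v²
  (u³v)³: (u⁴v²) · u³ = uv²;   (uv²) · v = uv³
  (u³v)⁴: (uv³) · u³ = v³;   (v³) · v = e
  (u³v)⁵: e · u³ = u³;   (u³) · v = u³v
  (u³v)⁶: (u³v) · u³ = u⁴v;   (u⁴v) · v = u⁴v²

Answer: u⁴v²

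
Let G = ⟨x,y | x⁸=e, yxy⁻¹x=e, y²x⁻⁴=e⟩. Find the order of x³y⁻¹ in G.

Compute successive powers until reaching e:
  (x³y⁻¹)¹ = x³y⁻¹, (x³y⁻¹)² = x⁴, (x³y⁻¹)³ = x³y, (x³y⁻¹)⁴ = e.
The smallest positive k with (x³y⁻¹)ᵏ = e is 4.

Answer: 4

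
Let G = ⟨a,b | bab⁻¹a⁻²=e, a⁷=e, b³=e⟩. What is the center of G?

An element z ∈ Z(G) iff z commutes with every generator.
For example e is central: e·a = a = a·e; e·b = b = b·e.
Whereas a ∉ Z(G) since a·b = ab ≠ a²b = b·a.
Checking each of the 21 elements this way gives Z(G) = {e}, of order 1.

Answer: {e}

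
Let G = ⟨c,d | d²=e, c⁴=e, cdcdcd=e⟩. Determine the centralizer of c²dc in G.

⟨c²dc⟩ ⊆ C_G(c²dc) since powers of c²dc commute with c²dc; so |C_G(c²dc)| ≥ |⟨c²dc⟩| = 3.
By orbit–stabilizer, |C_G(c²dc)| = |G| / |conj. class of c²dc| = 24 / 8 = 3.
The 3 elements commuting with c²dc are {e, c²dc, c³dc²}.

Answer: {e, c²dc, c³dc²}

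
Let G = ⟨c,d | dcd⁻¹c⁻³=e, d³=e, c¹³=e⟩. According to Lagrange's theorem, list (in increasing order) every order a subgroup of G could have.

|G| = 39 = 3 · 13. By Lagrange's theorem the order of any subgroup divides 39; the divisors of 39 are 1, 3, 13, 39.

Answer: 1, 3, 13, 39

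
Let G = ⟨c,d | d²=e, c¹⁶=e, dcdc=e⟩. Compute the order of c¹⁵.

Compute successive powers until reaching e:
  (c¹⁵)¹ = c¹⁵, (c¹⁵)² = c¹⁴, (c¹⁵)³ = c¹³, (c¹⁵)⁴ = c¹², (c¹⁵)⁵ = c¹¹, (c¹⁵)⁶ = c¹⁰, (c¹⁵)⁷ = c⁹, (c¹⁵)⁸ = c⁸, (c¹⁵)⁹ = c⁷, (c¹⁵)¹⁰ = c⁶, (c¹⁵)¹¹ = c⁵, (c¹⁵)¹² = c⁴, (c¹⁵)¹³ = c³, (c¹⁵)¹⁴ = c², (c¹⁵)¹⁵ = c, (c¹⁵)¹⁶ = e.
The smallest positive k with (c¹⁵)ᵏ = e is 16.

Answer: 16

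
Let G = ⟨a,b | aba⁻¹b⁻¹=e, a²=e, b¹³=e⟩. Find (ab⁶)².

Compute successive powers of (ab⁶), reducing at each step:
  (ab⁶)²: (ab⁶) · a = b⁶;   (b⁶) · b⁶ = b¹²

Answer: b¹²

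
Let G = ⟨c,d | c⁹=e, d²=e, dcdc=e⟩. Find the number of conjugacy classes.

The conjugacy classes (representative and size) are:
  [e] (size 1), [c⁸] (size 2), [c⁷] (size 2), [c⁶] (size 2), [c⁵] (size 2), [c⁴d] (size 9).
Class equation: 1 + 2 + 2 + 2 + 2 + 9 = 18 = |G|. So G has 6 conjugacy classes.

Answer: 6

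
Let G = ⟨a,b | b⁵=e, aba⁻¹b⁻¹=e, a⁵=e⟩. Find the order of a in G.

Compute successive powers until reaching e:
  a¹ = a, a² = a², a³ = a³, a⁴ = a⁴, a⁵ = e.
The smallest positive k with aᵏ = e is 5.

Answer: 5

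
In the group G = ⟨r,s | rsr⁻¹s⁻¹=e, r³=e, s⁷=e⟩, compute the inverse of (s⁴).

The order of (s⁴) is 7 (smallest k with (s⁴)ᵏ = e), so (s⁴)⁻¹ = (s⁴)⁶ = s³.
Check: (s⁴) · (s³) → (s⁴) · s³ = e, giving e as required.

Answer: s³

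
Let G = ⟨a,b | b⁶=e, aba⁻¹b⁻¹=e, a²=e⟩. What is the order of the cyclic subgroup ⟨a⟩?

|⟨a⟩| equals the order of a. Compute successive powers until reaching e:
  a¹ = a, a² = e.
The smallest positive k with aᵏ = e is 2, so |⟨a⟩| = 2.

Answer: 2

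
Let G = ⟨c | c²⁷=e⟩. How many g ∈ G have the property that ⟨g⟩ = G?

G is cyclic of order 27. An element generates G iff its order is 27, and a cyclic group of order 27 has exactly φ(27) = 18 such elements.

Answer: 18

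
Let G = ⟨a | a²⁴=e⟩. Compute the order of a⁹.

Compute successive powers until reaching e:
  (a⁹)¹ = a⁹, (a⁹)² = a¹⁸, (a⁹)³ = a³, (a⁹)⁴ = a¹², (a⁹)⁵ = a²¹, (a⁹)⁶ = a⁶, (a⁹)⁷ = a¹⁵, (a⁹)⁸ = e.
The smallest positive k with (a⁹)ᵏ = e is 8.

Answer: 8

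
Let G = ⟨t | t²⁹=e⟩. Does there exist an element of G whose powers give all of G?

|G| = 29. The element t has order 29 (its powers give 29 distinct elements), so ⟨t⟩ = G and G is cyclic.

Answer: Yes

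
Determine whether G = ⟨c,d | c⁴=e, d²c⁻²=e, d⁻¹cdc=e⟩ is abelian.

c·d = cd but d·c = cd⁻¹, so c·d ≠ d·c and G is not abelian.

Answer: No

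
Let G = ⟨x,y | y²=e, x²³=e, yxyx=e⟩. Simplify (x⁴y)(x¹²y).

Compute (x⁴y) · (x¹²y) by multiplying left to right and reducing via the relations at each step:
  (x⁴y) · x¹² = x¹⁵y
  (x¹⁵y) · y = x¹⁵

Answer: x¹⁵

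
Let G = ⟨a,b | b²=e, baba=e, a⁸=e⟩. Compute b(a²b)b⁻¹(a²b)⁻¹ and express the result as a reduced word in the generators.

[b, (a²b)] = b·(a²b)·b⁻¹·(a²b)⁻¹.
  b · (a²b) = a⁶
  (a⁶) · b = a⁶b
  (a⁶b) · (a²b) = a⁴

Answer: a⁴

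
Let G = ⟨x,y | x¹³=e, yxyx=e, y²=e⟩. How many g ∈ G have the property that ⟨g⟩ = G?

⟨g⟩ = G would require ord(g) = |G| = 26, but the maximum element order in G is 13 < 26. So G is not cyclic and no single element generates it: the count is 0.

Answer: 0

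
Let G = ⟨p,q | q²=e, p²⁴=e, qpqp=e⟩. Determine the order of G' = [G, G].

G' = [G, G] is generated by all commutators. The generator-pair commutators are: [p, q] = p².
The subgroup they normally generate is {e, p², p⁴, p⁶, p⁸, p¹⁰, p¹², p¹⁴, p¹⁶, p¹⁸, p²⁰, p²²}, of order 12.
Check: |G/G'| = 48/12 = 4 is the order of the abelianisation.

Answer: 12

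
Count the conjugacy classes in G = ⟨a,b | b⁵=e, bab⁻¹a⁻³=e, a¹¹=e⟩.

The conjugacy classes (representative and size) are:
  [e] (size 1), [a³] (size 5), [a⁶] (size 5), [a⁷b] (size 11), [a⁹b²] (size 11), [a⁷b³] (size 11), [a⁷b⁴] (size 11).
Class equation: 1 + 5 + 5 + 11 + 11 + 11 + 11 = 55 = |G|. So G has 7 conjugacy classes.

Answer: 7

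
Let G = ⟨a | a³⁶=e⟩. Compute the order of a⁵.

Compute successive powers until reaching e:
  (a⁵)¹ = a⁵, (a⁵)² = a¹⁰, (a⁵)³ = a¹⁵, (a⁵)⁴ = a²⁰, (a⁵)⁵ = a²⁵, (a⁵)⁶ = a³⁰, (a⁵)⁷ = a³⁵, (a⁵)⁸ = a⁴, (a⁵)⁹ = a⁹, (a⁵)¹⁰ = a¹⁴, (a⁵)¹¹ = a¹⁹, (a⁵)¹² = a²⁴, (a⁵)¹³ = a²⁹, (a⁵)¹⁴ = a³⁴, (a⁵)¹⁵ = a³, (a⁵)¹⁶ = a⁸, (a⁵)¹⁷ = a¹³, (a⁵)¹⁸ = a¹⁸, (a⁵)¹⁹ = a²³, (a⁵)²⁰ = a²⁸, (a⁵)²¹ = a³³, (a⁵)²² = a², (a⁵)²³ = a⁷, (a⁵)²⁴ = a¹², (a⁵)²⁵ = a¹⁷, (a⁵)²⁶ = a²², (a⁵)²⁷ = a²⁷, (a⁵)²⁸ = a³², (a⁵)²⁹ = a, (a⁵)³⁰ = a⁶, (a⁵)³¹ = a¹¹, (a⁵)³² = a¹⁶, (a⁵)³³ = a²¹, (a⁵)³⁴ = a²⁶, (a⁵)³⁵ = a³¹, (a⁵)³⁶ = e.
The smallest positive k with (a⁵)ᵏ = e is 36.

Answer: 36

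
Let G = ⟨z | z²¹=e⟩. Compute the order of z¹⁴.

Compute successive powers until reaching e:
  (z¹⁴)¹ = z¹⁴, (z¹⁴)² = z⁷, (z¹⁴)³ = e.
The smallest positive k with (z¹⁴)ᵏ = e is 3.

Answer: 3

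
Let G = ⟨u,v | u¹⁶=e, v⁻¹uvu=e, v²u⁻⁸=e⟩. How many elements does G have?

Enumerate words in the generators, reducing via the relations: the distinct elements are
  {e, u, v, uv, u², u³, u⁴, u⁵, u⁶, u⁷, u⁸, u⁹, u²v, u³v, u¹², u¹³, u¹¹, u¹⁰, u¹⁴, u¹⁵, u⁴v, u⁵v, u⁶v, u⁷v, v⁻¹, uv⁻¹, u²v⁻¹, u³v⁻¹, u⁴v⁻¹, u⁵v⁻¹, u⁶v⁻¹, u⁷v⁻¹}.
No further products give new elements, so |G| = 32.

Answer: 32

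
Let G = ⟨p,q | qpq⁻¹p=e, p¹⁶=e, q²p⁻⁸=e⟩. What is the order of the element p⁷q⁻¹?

Compute successive powers until reaching e:
  (p⁷q⁻¹)¹ = p⁷q⁻¹, (p⁷q⁻¹)² = p⁸, (p⁷q⁻¹)³ = p⁷q, (p⁷q⁻¹)⁴ = e.
The smallest positive k with (p⁷q⁻¹)ᵏ = e is 4.

Answer: 4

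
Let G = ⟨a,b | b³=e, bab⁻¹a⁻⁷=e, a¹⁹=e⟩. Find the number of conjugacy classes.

The conjugacy classes (representative and size) are:
  [e] (size 1), [a¹¹] (size 3), [a¹⁴] (size 3), [a⁶] (size 3), [a¹⁷] (size 3), [a¹²] (size 3), [a¹⁰] (size 3), [a²b] (size 19), [a¹⁸b²] (size 19).
Class equation: 1 + 3 + 3 + 3 + 3 + 3 + 3 + 19 + 19 = 57 = |G|. So G has 9 conjugacy classes.

Answer: 9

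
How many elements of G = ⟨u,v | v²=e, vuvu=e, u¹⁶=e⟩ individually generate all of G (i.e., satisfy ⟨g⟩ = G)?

⟨g⟩ = G would require ord(g) = |G| = 32, but the maximum element order in G is 16 < 32. So G is not cyclic and no single element generates it: the count is 0.

Answer: 0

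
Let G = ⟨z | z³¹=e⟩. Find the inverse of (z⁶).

The order of (z⁶) is 31 (smallest k with (z⁶)ᵏ = e), so (z⁶)⁻¹ = (z⁶)³⁰ = z²⁵.
Check: (z⁶) · (z²⁵) → (z⁶) · z²⁵ = e, giving e as required.

Answer: z²⁵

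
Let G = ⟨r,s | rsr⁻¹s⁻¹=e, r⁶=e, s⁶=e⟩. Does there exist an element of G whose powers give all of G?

|G| = 36, but the maximum element order in G is 6 < 36. No single element generates all of G, so G is not cyclic.

Answer: No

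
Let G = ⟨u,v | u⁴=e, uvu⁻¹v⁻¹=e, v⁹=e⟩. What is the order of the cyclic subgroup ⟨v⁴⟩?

|⟨v⁴⟩| equals the order of v⁴. Compute successive powers until reaching e:
  (v⁴)¹ = v⁴, (v⁴)² = v⁸, (v⁴)³ = v³, (v⁴)⁴ = v⁷, (v⁴)⁵ = v², (v⁴)⁶ = v⁶, (v⁴)⁷ = v, (v⁴)⁸ = v⁵, (v⁴)⁹ = e.
The smallest positive k with (v⁴)ᵏ = e is 9, so |⟨v⁴⟩| = 9.

Answer: 9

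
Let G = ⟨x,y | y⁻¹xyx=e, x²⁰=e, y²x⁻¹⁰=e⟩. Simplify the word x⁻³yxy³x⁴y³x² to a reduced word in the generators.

Multiply left to right, reducing at each step:
  (x¹⁷) · y = x⁷y⁻¹
  (x⁷y⁻¹) · x = x⁶y⁻¹
  (x⁶y⁻¹) · y³ = x¹⁶
  (x¹⁶) · x⁴ = e
  e · y³ = y⁻¹
  (y⁻¹) · x² = x⁸y

Answer: x⁸y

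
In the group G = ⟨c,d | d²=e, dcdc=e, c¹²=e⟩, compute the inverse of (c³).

The order of (c³) is 4 (smallest k with (c³)ᵏ = e), so (c³)⁻¹ = (c³)³ = c⁹.
Check: (c³) · (c⁹) → (c³) · c⁹ = e, giving e as required.

Answer: c⁹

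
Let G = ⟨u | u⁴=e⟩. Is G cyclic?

|G| = 4. The element u has order 4 (its powers give 4 distinct elements), so ⟨u⟩ = G and G is cyclic.

Answer: Yes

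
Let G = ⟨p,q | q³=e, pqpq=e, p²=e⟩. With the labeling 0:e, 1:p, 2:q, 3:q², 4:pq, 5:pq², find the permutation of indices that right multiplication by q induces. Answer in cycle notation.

(0 2 3)(1 4 5)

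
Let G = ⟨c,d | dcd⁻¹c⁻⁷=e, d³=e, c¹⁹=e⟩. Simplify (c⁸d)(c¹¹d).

Compute (c⁸d) · (c¹¹d) by multiplying left to right and reducing via the relations at each step:
  (c⁸d) · c¹¹ = c⁹d
  (c⁹d) · d = c⁹d²

Answer: c⁹d²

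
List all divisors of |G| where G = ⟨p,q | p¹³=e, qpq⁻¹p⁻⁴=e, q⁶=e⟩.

|G| = 78 = 2 · 3 · 13. By Lagrange's theorem the order of any subgroup divides 78; the divisors of 78 are 1, 2, 3, 6, 13, 26, 39, 78.

Answer: 1, 2, 3, 6, 13, 26, 39, 78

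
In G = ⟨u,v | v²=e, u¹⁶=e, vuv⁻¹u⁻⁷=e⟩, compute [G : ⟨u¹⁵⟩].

First find ord(u¹⁵) by computing successive powers:
  (u¹⁵)¹ = u¹⁵, (u¹⁵)² = u¹⁴, (u¹⁵)³ = u¹³, (u¹⁵)⁴ = u¹², (u¹⁵)⁵ = u¹¹, (u¹⁵)⁶ = u¹⁰, (u¹⁵)⁷ = u⁹, (u¹⁵)⁸ = u⁸, (u¹⁵)⁹ = u⁷, (u¹⁵)¹⁰ = u⁶, (u¹⁵)¹¹ = u⁵, (u¹⁵)¹² = u⁴, (u¹⁵)¹³ = u³, (u¹⁵)¹⁴ = u², (u¹⁵)¹⁵ = u, (u¹⁵)¹⁶ = e.
So |⟨u¹⁵⟩| = ord(u¹⁵) = 16. With |G| = 32, by Lagrange [G : ⟨u¹⁵⟩] = 32/16 = 2.

Answer: 2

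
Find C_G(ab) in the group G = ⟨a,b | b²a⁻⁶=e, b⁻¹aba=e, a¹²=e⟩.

⟨ab⟩ ⊆ C_G(ab) since powers of ab commute with ab; so |C_G(ab)| ≥ |⟨ab⟩| = 4.
By orbit–stabilizer, |C_G(ab)| = |G| / |conj. class of ab| = 24 / 6 = 4.
The 4 elements commuting with ab are {e, a⁶, ab, ab⁻¹}.

Answer: {e, a⁶, ab, ab⁻¹}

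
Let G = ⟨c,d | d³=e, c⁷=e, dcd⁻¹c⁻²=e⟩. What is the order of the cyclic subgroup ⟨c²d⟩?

|⟨c²d⟩| equals the order of c²d. Compute successive powers until reaching e:
  (c²d)¹ = c²d, (c²d)² = c⁶d², (c²d)³ = e.
The smallest positive k with (c²d)ᵏ = e is 3, so |⟨c²d⟩| = 3.

Answer: 3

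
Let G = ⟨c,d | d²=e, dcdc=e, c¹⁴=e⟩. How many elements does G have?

Enumerate words in the generators, reducing via the relations: the distinct elements are
  {c, d, e, cd, c², c³, c⁴, c⁵, c⁶, c⁷, c⁸, c⁹, c²d, c³d, c¹², c¹³, c¹¹, c¹⁰, c⁴d, c⁵d, c⁶d, c⁷d, c⁸d, c⁹d, c¹²d, c¹³d, c¹¹d, c¹⁰d}.
No further products give new elements, so |G| = 28.

Answer: 28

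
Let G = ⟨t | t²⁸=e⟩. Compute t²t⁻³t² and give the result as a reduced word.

Multiply left to right, reducing at each step:
  (t²) · t⁻³ = t²⁷
  (t²⁷) · t² = t

Answer: t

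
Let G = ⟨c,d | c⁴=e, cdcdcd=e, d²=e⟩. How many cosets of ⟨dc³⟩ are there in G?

First find ord(dc³) by computing successive powers:
  (dc³)¹ = dc³, (dc³)² = cd, (dc³)³ = e.
So |⟨dc³⟩| = ord(dc³) = 3. With |G| = 24, by Lagrange [G : ⟨dc³⟩] = 24/3 = 8.

Answer: 8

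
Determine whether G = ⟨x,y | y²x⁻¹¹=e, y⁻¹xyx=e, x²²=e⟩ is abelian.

x·y = xy but y·x = x¹⁰y⁻¹, so x·y ≠ y·x and G is not abelian.

Answer: No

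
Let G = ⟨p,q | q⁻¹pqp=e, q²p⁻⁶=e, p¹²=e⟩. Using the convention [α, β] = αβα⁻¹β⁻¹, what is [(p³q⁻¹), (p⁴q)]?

[(p³q⁻¹), (p⁴q)] = (p³q⁻¹)·(p⁴q)·(p³q⁻¹)⁻¹·(p⁴q)⁻¹.
  (p³q⁻¹) · (p⁴q) = p¹¹
  (p¹¹) · (p³q) = p²q
  (p²q) · (p⁴q⁻¹) = p¹⁰

Answer: p¹⁰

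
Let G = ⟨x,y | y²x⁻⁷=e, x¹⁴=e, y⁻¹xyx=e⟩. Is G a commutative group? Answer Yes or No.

x·y = xy but y·x = x⁶y⁻¹, so x·y ≠ y·x and G is not abelian.

Answer: No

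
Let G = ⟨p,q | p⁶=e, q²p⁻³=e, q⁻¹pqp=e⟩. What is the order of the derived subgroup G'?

G' = [G, G] is generated by all commutators. The generator-pair commutators are: [p, q] = p².
The subgroup they normally generate is {e, p², p⁴}, of order 3.
Check: |G/G'| = 12/3 = 4 is the order of the abelianisation.

Answer: 3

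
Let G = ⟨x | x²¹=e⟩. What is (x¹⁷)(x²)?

Compute (x¹⁷) · (x²) by multiplying left to right and reducing via the relations at each step:
  (x¹⁷) · x² = x¹⁹

Answer: x¹⁹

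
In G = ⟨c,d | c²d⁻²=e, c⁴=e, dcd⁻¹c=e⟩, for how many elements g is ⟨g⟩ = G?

⟨g⟩ = G would require ord(g) = |G| = 8, but the maximum element order in G is 4 < 8. So G is not cyclic and no single element generates it: the count is 0.

Answer: 0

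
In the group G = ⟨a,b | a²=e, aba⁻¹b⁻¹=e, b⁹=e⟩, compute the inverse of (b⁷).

The order of (b⁷) is 9 (smallest k with (b⁷)ᵏ = e), so (b⁷)⁻¹ = (b⁷)⁸ = b².
Check: (b⁷) · (b²) → (b⁷) · b² = e, giving e as required.

Answer: b²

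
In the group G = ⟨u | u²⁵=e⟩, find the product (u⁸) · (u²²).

Compute (u⁸) · (u²²) by multiplying left to right and reducing via the relations at each step:
  (u⁸) · u²² = u⁵

Answer: u⁵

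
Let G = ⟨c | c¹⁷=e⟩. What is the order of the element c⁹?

Compute successive powers until reaching e:
  (c⁹)¹ = c⁹, (c⁹)² = c, (c⁹)³ = c¹⁰, (c⁹)⁴ = c², (c⁹)⁵ = c¹¹, (c⁹)⁶ = c³, (c⁹)⁷ = c¹², (c⁹)⁸ = c⁴, (c⁹)⁹ = c¹³, (c⁹)¹⁰ = c⁵, (c⁹)¹¹ = c¹⁴, (c⁹)¹² = c⁶, (c⁹)¹³ = c¹⁵, (c⁹)¹⁴ = c⁷, (c⁹)¹⁵ = c¹⁶, (c⁹)¹⁶ = c⁸, (c⁹)¹⁷ = e.
The smallest positive k with (c⁹)ᵏ = e is 17.

Answer: 17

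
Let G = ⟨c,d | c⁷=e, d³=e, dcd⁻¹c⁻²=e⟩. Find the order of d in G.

Compute successive powers until reaching e:
  d¹ = d, d² = d², d³ = e.
The smallest positive k with dᵏ = e is 3.

Answer: 3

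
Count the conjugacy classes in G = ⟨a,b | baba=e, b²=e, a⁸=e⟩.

The conjugacy classes (representative and size) are:
  [e] (size 1), [a] (size 2), [a⁶] (size 2), [a³] (size 2), [a⁴] (size 1), [b] (size 4), [a⁵b] (size 4).
Class equation: 1 + 2 + 2 + 2 + 1 + 4 + 4 = 16 = |G|. So G has 7 conjugacy classes.

Answer: 7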